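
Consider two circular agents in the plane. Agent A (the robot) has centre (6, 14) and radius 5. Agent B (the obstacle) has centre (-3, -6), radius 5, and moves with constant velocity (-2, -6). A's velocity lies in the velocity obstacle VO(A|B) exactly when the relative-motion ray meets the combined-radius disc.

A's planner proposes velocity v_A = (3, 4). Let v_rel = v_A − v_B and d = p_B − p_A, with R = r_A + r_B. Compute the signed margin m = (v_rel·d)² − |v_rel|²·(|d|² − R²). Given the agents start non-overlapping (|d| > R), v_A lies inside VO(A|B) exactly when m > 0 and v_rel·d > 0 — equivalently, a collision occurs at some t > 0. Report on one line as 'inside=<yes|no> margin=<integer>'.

d = (-9, -20),  |d|² = 481;  R = 5+5 = 10,  c = 481−10² = 381
v_rel = (5, 10),  |v_rel|² = 125;  v_rel·d = (5)·(-9) + (10)·(-20) = -245
125·t² + 490·t + 381 = 0  ⇒  m = (-245)² − 125·381 = 12400
m = 12400 > 0,  v_rel·d = -245 < 0  ⇒  outside

inside=no margin=12400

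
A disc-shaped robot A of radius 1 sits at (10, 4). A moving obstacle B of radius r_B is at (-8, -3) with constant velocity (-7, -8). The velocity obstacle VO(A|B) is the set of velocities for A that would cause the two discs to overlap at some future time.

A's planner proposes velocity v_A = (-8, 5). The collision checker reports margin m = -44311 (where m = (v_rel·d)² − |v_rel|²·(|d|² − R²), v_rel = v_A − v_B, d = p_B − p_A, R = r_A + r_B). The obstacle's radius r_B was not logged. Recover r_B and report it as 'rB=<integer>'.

m = -44311
d = (-18, -7);  v_rel = (-1, 13),  |v_rel|² = 170
v_rel×d = (-1)·(-7) − (13)·(-18) = 241
since m = R²·170 − 241²:  R² = (58081 + -44311) / 170 = 81
R = √81 = 9  ⇒  r_B = 9 − 1 = 8

rB=8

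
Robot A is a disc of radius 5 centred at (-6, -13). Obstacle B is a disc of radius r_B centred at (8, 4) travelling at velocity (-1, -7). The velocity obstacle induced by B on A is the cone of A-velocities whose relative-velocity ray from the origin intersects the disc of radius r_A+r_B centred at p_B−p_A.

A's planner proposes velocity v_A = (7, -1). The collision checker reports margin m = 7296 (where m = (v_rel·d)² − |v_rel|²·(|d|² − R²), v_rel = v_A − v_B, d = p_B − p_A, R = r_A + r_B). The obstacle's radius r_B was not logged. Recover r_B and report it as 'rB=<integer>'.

m = 7296
d = (14, 17);  v_rel = (8, 6),  |v_rel|² = 100
v_rel×d = (8)·(17) − (6)·(14) = 52
since m = R²·100 − 52²:  R² = (2704 + 7296) / 100 = 100
R = √100 = 10  ⇒  r_B = 10 − 5 = 5

rB=5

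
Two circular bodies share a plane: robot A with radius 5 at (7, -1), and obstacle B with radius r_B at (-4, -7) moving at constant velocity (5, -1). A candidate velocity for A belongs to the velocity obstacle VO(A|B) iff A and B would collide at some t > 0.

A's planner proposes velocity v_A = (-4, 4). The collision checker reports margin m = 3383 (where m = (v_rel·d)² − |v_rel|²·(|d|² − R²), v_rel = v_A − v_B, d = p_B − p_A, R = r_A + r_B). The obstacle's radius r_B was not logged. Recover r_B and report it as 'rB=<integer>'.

m = 3383
d = (-11, -6);  v_rel = (-9, 5),  |v_rel|² = 106
v_rel×d = (-9)·(-6) − (5)·(-11) = 109
since m = R²·106 − 109²:  R² = (11881 + 3383) / 106 = 144
R = √144 = 12  ⇒  r_B = 12 − 5 = 7

rB=7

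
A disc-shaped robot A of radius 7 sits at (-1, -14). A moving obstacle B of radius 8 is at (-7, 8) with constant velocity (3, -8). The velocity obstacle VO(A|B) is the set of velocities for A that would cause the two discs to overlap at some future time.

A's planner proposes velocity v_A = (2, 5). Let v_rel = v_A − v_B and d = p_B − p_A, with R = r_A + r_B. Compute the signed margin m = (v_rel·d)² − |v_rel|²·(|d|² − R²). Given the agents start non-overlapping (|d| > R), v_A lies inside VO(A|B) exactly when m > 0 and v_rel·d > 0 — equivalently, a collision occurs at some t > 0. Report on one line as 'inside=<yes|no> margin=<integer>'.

d = (-6, 22),  |d|² = 520;  R = 7+8 = 15,  c = 520−15² = 295
v_rel = (-1, 13),  |v_rel|² = 170;  v_rel·d = (-1)·(-6) + (13)·(22) = 292
170·t² − 584·t + 295 = 0  ⇒  m = 292² − 170·295 = 35114
m = 35114 > 0,  v_rel·d = 292 > 0  ⇒  inside

inside=yes margin=35114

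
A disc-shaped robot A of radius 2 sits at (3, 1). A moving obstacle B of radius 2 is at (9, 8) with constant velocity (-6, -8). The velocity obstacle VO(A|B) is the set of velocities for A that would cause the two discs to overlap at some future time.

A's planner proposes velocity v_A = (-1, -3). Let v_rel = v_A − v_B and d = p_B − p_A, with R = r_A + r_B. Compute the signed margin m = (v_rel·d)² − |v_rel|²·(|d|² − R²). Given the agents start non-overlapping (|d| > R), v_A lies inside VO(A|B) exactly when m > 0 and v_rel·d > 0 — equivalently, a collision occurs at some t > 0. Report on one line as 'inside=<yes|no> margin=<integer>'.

d = (6, 7),  |d|² = 85;  R = 2+2 = 4,  c = 85−4² = 69
v_rel = (5, 5),  |v_rel|² = 50;  v_rel·d = (5)·(6) + (5)·(7) = 65
50·t² − 130·t + 69 = 0  ⇒  m = 65² − 50·69 = 775
m = 775 > 0,  v_rel·d = 65 > 0  ⇒  inside

inside=yes margin=775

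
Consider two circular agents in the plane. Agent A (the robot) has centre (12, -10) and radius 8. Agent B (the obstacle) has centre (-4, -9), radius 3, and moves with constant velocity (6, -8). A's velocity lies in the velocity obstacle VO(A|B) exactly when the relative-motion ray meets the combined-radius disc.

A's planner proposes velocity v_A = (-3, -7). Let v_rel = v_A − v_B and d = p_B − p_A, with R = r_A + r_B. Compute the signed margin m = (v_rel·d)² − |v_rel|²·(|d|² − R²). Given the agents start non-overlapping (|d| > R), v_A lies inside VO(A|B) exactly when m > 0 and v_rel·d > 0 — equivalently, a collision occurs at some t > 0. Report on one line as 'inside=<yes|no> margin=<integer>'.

d = (-16, 1),  |d|² = 257;  R = 8+3 = 11,  c = 257−11² = 136
v_rel = (-9, 1),  |v_rel|² = 82;  v_rel·d = (-9)·(-16) + (1)·(1) = 145
82·t² − 290·t + 136 = 0  ⇒  m = 145² − 82·136 = 9873
m = 9873 > 0,  v_rel·d = 145 > 0  ⇒  inside

inside=yes margin=9873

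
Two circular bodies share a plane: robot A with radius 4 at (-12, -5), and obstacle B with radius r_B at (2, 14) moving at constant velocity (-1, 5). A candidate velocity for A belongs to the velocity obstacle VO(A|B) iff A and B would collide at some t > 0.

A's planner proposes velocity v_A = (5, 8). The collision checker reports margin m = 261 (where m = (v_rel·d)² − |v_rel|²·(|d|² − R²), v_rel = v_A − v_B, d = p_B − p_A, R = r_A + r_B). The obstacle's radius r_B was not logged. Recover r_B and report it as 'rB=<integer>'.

m = 261
d = (14, 19);  v_rel = (6, 3),  |v_rel|² = 45
v_rel×d = (6)·(19) − (3)·(14) = 72
since m = R²·45 − 72²:  R² = (5184 + 261) / 45 = 121
R = √121 = 11  ⇒  r_B = 11 − 4 = 7

rB=7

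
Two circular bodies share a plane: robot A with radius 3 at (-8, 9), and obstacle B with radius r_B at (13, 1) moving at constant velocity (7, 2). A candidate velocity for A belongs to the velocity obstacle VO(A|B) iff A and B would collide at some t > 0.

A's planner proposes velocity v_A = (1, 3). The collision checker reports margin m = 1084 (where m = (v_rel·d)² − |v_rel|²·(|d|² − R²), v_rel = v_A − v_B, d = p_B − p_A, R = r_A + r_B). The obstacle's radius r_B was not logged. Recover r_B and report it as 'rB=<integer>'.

m = 1084
d = (21, -8);  v_rel = (-6, 1),  |v_rel|² = 37
v_rel×d = (-6)·(-8) − (1)·(21) = 27
since m = R²·37 − 27²:  R² = (729 + 1084) / 37 = 49
R = √49 = 7  ⇒  r_B = 7 − 3 = 4

rB=4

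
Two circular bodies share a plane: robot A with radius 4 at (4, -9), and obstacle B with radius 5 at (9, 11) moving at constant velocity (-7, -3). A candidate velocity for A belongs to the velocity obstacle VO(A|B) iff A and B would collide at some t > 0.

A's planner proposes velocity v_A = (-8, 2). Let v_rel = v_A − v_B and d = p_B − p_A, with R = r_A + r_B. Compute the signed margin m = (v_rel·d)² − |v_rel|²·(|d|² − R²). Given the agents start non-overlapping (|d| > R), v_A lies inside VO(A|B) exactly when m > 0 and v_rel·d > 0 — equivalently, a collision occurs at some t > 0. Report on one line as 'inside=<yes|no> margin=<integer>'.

d = (5, 20),  |d|² = 425;  R = 4+5 = 9,  c = 425−9² = 344
v_rel = (-1, 5),  |v_rel|² = 26;  v_rel·d = (-1)·(5) + (5)·(20) = 95
26·t² − 190·t + 344 = 0  ⇒  m = 95² − 26·344 = 81
m = 81 > 0,  v_rel·d = 95 > 0  ⇒  inside

inside=yes margin=81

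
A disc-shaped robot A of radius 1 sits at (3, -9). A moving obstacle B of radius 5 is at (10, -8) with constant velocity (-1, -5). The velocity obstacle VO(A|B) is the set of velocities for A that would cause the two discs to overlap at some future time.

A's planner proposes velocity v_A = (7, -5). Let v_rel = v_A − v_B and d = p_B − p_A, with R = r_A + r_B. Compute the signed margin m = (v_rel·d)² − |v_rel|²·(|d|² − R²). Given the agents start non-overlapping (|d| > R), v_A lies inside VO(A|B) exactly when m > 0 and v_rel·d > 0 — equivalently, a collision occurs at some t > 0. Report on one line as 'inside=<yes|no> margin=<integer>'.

d = (7, 1),  |d|² = 50;  R = 1+5 = 6,  c = 50−6² = 14
v_rel = (8, 0),  |v_rel|² = 64;  v_rel·d = (8)·(7) + (0)·(1) = 56
64·t² − 112·t + 14 = 0  ⇒  m = 56² − 64·14 = 2240
m = 2240 > 0,  v_rel·d = 56 > 0  ⇒  inside

inside=yes margin=2240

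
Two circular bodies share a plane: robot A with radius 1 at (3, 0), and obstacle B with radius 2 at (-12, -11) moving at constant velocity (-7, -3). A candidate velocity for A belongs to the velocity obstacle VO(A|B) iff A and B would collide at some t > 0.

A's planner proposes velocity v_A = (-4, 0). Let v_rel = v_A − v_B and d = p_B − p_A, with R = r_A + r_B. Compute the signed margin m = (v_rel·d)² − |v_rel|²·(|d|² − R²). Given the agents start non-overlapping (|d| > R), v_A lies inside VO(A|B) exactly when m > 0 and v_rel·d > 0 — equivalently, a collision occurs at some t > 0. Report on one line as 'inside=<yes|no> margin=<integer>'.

d = (-15, -11),  |d|² = 346;  R = 1+2 = 3,  c = 346−3² = 337
v_rel = (3, 3),  |v_rel|² = 18;  v_rel·d = (3)·(-15) + (3)·(-11) = -78
18·t² + 156·t + 337 = 0  ⇒  m = (-78)² − 18·337 = 18
m = 18 > 0,  v_rel·d = -78 < 0  ⇒  outside

inside=no margin=18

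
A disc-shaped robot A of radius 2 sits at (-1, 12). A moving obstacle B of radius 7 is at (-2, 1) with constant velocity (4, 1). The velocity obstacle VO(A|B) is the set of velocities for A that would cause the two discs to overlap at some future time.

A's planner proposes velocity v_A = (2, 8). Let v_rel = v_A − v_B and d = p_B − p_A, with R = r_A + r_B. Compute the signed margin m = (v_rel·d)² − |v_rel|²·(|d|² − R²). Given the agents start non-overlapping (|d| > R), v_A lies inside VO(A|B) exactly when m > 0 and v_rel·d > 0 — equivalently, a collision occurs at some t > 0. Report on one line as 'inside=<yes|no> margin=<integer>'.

d = (-1, -11),  |d|² = 122;  R = 2+7 = 9,  c = 122−9² = 41
v_rel = (-2, 7),  |v_rel|² = 53;  v_rel·d = (-2)·(-1) + (7)·(-11) = -75
53·t² + 150·t + 41 = 0  ⇒  m = (-75)² − 53·41 = 3452
m = 3452 > 0,  v_rel·d = -75 < 0  ⇒  outside

inside=no margin=3452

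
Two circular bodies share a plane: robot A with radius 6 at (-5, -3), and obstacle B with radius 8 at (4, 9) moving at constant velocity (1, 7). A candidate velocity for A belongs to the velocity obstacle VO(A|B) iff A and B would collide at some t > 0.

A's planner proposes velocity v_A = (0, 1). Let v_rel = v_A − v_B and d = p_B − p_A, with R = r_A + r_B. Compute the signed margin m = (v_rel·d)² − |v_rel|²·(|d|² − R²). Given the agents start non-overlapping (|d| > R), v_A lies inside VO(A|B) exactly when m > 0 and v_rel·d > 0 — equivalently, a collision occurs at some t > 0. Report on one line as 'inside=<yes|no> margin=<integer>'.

d = (9, 12),  |d|² = 225;  R = 6+8 = 14,  c = 225−14² = 29
v_rel = (-1, -6),  |v_rel|² = 37;  v_rel·d = (-1)·(9) + (-6)·(12) = -81
37·t² + 162·t + 29 = 0  ⇒  m = (-81)² − 37·29 = 5488
m = 5488 > 0,  v_rel·d = -81 < 0  ⇒  outside

inside=no margin=5488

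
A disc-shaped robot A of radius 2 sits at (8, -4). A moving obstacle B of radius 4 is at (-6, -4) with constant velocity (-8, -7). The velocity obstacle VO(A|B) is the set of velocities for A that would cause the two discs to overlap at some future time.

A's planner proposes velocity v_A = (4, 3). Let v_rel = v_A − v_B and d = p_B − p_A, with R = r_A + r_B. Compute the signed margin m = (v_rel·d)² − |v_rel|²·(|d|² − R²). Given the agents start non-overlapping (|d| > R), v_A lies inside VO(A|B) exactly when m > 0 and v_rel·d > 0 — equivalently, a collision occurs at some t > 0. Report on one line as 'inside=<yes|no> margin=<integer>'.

d = (-14, 0),  |d|² = 196;  R = 2+4 = 6,  c = 196−6² = 160
v_rel = (12, 10),  |v_rel|² = 244;  v_rel·d = (12)·(-14) + (10)·(0) = -168
244·t² + 336·t + 160 = 0  ⇒  m = (-168)² − 244·160 = -10816
m = -10816 < 0,  v_rel·d = -168 < 0  ⇒  outside

inside=no margin=-10816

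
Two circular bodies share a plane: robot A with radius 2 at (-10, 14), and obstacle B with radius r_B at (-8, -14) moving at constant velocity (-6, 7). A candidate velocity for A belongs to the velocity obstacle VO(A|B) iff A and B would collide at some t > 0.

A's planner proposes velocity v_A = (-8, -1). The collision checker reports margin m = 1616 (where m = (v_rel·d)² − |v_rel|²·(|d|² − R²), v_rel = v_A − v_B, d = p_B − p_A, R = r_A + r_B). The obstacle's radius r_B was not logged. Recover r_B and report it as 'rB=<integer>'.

m = 1616
d = (2, -28);  v_rel = (-2, -8),  |v_rel|² = 68
v_rel×d = (-2)·(-28) − (-8)·(2) = 72
since m = R²·68 − 72²:  R² = (5184 + 1616) / 68 = 100
R = √100 = 10  ⇒  r_B = 10 − 2 = 8

rB=8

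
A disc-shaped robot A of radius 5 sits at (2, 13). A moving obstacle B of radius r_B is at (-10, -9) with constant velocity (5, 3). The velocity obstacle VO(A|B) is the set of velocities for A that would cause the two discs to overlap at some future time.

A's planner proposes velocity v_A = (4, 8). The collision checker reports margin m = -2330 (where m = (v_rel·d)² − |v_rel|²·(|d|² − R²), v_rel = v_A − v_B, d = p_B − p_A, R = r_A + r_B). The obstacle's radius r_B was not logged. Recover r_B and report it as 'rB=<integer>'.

m = -2330
d = (-12, -22);  v_rel = (-1, 5),  |v_rel|² = 26
v_rel×d = (-1)·(-22) − (5)·(-12) = 82
since m = R²·26 − 82²:  R² = (6724 + -2330) / 26 = 169
R = √169 = 13  ⇒  r_B = 13 − 5 = 8

rB=8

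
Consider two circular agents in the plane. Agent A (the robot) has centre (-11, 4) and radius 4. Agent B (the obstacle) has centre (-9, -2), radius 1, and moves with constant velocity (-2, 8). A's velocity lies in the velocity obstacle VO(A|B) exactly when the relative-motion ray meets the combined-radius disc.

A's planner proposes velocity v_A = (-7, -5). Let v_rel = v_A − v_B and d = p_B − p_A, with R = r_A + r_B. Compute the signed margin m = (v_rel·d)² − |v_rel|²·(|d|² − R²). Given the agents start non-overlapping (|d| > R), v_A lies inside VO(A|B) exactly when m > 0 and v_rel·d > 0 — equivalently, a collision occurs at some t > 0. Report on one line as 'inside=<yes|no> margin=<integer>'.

d = (2, -6),  |d|² = 40;  R = 4+1 = 5,  c = 40−5² = 15
v_rel = (-5, -13),  |v_rel|² = 194;  v_rel·d = (-5)·(2) + (-13)·(-6) = 68
194·t² − 136·t + 15 = 0  ⇒  m = 68² − 194·15 = 1714
m = 1714 > 0,  v_rel·d = 68 > 0  ⇒  inside

inside=yes margin=1714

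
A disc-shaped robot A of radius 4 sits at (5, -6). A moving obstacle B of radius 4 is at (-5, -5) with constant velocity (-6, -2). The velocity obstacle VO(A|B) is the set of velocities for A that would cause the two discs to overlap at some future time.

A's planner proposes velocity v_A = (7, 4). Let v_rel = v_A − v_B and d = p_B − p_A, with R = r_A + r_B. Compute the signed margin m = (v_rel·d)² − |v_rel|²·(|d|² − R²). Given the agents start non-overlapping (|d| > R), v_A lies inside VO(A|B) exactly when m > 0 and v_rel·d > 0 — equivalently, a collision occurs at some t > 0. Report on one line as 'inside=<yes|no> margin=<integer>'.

d = (-10, 1),  |d|² = 101;  R = 4+4 = 8,  c = 101−8² = 37
v_rel = (13, 6),  |v_rel|² = 205;  v_rel·d = (13)·(-10) + (6)·(1) = -124
205·t² + 248·t + 37 = 0  ⇒  m = (-124)² − 205·37 = 7791
m = 7791 > 0,  v_rel·d = -124 < 0  ⇒  outside

inside=no margin=7791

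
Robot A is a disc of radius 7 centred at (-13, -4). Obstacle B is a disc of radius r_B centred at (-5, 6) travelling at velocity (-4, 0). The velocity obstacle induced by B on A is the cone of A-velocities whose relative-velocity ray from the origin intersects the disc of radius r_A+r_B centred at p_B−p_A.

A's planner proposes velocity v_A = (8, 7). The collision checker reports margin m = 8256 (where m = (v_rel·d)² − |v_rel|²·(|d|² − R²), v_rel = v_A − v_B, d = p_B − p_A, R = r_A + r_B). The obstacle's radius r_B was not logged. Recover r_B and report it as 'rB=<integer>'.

m = 8256
d = (8, 10);  v_rel = (12, 7),  |v_rel|² = 193
v_rel×d = (12)·(10) − (7)·(8) = 64
since m = R²·193 − 64²:  R² = (4096 + 8256) / 193 = 64
R = √64 = 8  ⇒  r_B = 8 − 7 = 1

rB=1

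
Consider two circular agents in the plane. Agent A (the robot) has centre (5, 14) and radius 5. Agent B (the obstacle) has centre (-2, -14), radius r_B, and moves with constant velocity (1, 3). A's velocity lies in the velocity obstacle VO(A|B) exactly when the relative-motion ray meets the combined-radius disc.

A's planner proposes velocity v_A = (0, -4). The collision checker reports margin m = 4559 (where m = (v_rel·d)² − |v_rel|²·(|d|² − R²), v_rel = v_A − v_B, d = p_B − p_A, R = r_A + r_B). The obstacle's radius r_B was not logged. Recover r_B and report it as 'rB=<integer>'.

m = 4559
d = (-7, -28);  v_rel = (-1, -7),  |v_rel|² = 50
v_rel×d = (-1)·(-28) − (-7)·(-7) = -21
since m = R²·50 − (-21)²:  R² = (441 + 4559) / 50 = 100
R = √100 = 10  ⇒  r_B = 10 − 5 = 5

rB=5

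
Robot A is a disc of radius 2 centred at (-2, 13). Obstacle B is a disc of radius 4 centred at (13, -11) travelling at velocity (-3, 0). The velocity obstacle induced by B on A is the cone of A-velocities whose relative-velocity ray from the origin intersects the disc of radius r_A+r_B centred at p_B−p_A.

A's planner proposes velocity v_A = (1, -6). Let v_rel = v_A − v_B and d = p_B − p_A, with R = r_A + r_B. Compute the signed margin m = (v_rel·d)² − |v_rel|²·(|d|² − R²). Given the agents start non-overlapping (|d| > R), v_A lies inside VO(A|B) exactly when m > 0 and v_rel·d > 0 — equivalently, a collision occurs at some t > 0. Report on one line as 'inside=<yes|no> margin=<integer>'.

d = (15, -24),  |d|² = 801;  R = 2+4 = 6,  c = 801−6² = 765
v_rel = (4, -6),  |v_rel|² = 52;  v_rel·d = (4)·(15) + (-6)·(-24) = 204
52·t² − 408·t + 765 = 0  ⇒  m = 204² − 52·765 = 1836
m = 1836 > 0,  v_rel·d = 204 > 0  ⇒  inside

inside=yes margin=1836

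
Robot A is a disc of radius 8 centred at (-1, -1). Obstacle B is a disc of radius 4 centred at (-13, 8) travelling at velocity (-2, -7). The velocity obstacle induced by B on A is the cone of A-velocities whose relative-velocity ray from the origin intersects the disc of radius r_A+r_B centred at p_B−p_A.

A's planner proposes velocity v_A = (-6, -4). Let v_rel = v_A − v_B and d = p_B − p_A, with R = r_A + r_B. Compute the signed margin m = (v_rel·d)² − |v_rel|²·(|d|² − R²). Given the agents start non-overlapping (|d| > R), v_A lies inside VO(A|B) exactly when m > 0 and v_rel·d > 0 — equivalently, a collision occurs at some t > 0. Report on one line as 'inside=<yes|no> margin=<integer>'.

d = (-12, 9),  |d|² = 225;  R = 8+4 = 12,  c = 225−12² = 81
v_rel = (-4, 3),  |v_rel|² = 25;  v_rel·d = (-4)·(-12) + (3)·(9) = 75
25·t² − 150·t + 81 = 0  ⇒  m = 75² − 25·81 = 3600
m = 3600 > 0,  v_rel·d = 75 > 0  ⇒  inside

inside=yes margin=3600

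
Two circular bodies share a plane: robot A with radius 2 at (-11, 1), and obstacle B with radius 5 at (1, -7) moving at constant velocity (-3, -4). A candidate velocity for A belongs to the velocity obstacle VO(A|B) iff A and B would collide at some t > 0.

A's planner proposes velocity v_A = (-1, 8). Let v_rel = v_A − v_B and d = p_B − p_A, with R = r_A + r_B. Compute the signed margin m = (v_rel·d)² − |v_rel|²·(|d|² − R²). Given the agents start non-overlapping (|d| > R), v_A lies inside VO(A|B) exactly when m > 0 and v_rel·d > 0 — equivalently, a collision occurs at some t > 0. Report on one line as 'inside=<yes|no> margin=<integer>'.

d = (12, -8),  |d|² = 208;  R = 2+5 = 7,  c = 208−7² = 159
v_rel = (2, 12),  |v_rel|² = 148;  v_rel·d = (2)·(12) + (12)·(-8) = -72
148·t² + 144·t + 159 = 0  ⇒  m = (-72)² − 148·159 = -18348
m = -18348 < 0,  v_rel·d = -72 < 0  ⇒  outside

inside=no margin=-18348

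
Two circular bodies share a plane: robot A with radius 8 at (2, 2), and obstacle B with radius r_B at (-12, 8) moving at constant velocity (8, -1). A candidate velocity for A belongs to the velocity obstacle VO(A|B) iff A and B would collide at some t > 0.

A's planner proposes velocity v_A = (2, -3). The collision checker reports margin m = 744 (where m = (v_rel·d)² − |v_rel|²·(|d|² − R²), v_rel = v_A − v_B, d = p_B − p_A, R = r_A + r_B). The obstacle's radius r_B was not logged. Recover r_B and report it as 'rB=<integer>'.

m = 744
d = (-14, 6);  v_rel = (-6, -2),  |v_rel|² = 40
v_rel×d = (-6)·(6) − (-2)·(-14) = -64
since m = R²·40 − (-64)²:  R² = (4096 + 744) / 40 = 121
R = √121 = 11  ⇒  r_B = 11 − 8 = 3

rB=3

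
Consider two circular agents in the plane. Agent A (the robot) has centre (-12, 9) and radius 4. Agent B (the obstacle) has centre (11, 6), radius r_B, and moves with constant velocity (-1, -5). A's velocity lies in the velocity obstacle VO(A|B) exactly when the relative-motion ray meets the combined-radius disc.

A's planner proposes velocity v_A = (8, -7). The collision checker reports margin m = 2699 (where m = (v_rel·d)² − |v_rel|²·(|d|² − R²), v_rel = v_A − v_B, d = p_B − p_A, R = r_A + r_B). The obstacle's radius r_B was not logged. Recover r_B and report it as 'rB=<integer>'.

m = 2699
d = (23, -3);  v_rel = (9, -2),  |v_rel|² = 85
v_rel×d = (9)·(-3) − (-2)·(23) = 19
since m = R²·85 − 19²:  R² = (361 + 2699) / 85 = 36
R = √36 = 6  ⇒  r_B = 6 − 4 = 2

rB=2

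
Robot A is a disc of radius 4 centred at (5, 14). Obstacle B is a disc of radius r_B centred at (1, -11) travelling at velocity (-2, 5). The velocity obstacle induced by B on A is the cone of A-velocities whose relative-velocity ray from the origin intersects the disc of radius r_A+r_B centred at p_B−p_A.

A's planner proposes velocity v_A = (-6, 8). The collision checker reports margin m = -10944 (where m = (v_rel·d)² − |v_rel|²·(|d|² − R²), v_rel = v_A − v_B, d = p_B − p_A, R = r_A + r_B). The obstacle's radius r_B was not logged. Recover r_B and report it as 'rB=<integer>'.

m = -10944
d = (-4, -25);  v_rel = (-4, 3),  |v_rel|² = 25
v_rel×d = (-4)·(-25) − (3)·(-4) = 112
since m = R²·25 − 112²:  R² = (12544 + -10944) / 25 = 64
R = √64 = 8  ⇒  r_B = 8 − 4 = 4

rB=4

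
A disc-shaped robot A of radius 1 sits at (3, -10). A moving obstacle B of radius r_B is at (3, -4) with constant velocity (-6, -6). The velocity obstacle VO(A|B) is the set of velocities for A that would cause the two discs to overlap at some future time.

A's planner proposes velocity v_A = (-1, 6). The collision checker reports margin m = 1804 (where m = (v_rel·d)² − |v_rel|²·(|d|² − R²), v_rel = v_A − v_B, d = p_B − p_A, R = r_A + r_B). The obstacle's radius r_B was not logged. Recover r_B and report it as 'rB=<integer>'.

m = 1804
d = (0, 6);  v_rel = (5, 12),  |v_rel|² = 169
v_rel×d = (5)·(6) − (12)·(0) = 30
since m = R²·169 − 30²:  R² = (900 + 1804) / 169 = 16
R = √16 = 4  ⇒  r_B = 4 − 1 = 3

rB=3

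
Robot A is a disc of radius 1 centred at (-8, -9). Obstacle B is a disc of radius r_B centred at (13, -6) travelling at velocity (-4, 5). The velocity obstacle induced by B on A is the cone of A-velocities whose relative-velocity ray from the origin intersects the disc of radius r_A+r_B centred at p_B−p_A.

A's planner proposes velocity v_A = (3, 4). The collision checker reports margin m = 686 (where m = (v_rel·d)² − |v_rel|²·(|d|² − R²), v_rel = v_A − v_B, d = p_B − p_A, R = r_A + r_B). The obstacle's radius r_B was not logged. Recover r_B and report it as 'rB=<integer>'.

m = 686
d = (21, 3);  v_rel = (7, -1),  |v_rel|² = 50
v_rel×d = (7)·(3) − (-1)·(21) = 42
since m = R²·50 − 42²:  R² = (1764 + 686) / 50 = 49
R = √49 = 7  ⇒  r_B = 7 − 1 = 6

rB=6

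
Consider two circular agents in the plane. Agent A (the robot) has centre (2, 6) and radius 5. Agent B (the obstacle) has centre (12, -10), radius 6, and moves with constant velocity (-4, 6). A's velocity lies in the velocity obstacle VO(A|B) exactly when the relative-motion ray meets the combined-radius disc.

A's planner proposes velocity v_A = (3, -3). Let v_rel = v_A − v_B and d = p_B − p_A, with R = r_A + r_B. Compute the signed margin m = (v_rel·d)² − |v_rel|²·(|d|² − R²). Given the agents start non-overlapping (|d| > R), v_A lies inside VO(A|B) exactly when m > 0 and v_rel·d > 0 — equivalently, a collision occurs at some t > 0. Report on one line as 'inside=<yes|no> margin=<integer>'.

d = (10, -16),  |d|² = 356;  R = 5+6 = 11,  c = 356−11² = 235
v_rel = (7, -9),  |v_rel|² = 130;  v_rel·d = (7)·(10) + (-9)·(-16) = 214
130·t² − 428·t + 235 = 0  ⇒  m = 214² − 130·235 = 15246
m = 15246 > 0,  v_rel·d = 214 > 0  ⇒  inside

inside=yes margin=15246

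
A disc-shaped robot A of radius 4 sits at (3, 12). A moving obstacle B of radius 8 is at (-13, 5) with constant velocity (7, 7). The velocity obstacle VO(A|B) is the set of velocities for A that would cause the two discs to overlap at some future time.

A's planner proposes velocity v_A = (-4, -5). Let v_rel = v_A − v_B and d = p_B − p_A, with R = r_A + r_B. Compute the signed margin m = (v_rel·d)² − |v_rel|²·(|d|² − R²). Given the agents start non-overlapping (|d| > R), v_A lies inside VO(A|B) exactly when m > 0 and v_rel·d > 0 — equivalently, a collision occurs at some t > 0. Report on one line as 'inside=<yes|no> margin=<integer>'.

d = (-16, -7),  |d|² = 305;  R = 4+8 = 12,  c = 305−12² = 161
v_rel = (-11, -12),  |v_rel|² = 265;  v_rel·d = (-11)·(-16) + (-12)·(-7) = 260
265·t² − 520·t + 161 = 0  ⇒  m = 260² − 265·161 = 24935
m = 24935 > 0,  v_rel·d = 260 > 0  ⇒  inside

inside=yes margin=24935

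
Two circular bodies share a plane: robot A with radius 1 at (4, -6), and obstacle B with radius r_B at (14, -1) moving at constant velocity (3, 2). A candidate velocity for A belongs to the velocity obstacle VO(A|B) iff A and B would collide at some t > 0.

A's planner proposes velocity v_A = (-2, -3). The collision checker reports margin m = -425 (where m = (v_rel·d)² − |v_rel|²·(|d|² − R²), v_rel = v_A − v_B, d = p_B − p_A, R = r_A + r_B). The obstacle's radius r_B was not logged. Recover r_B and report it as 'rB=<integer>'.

m = -425
d = (10, 5);  v_rel = (-5, -5),  |v_rel|² = 50
v_rel×d = (-5)·(5) − (-5)·(10) = 25
since m = R²·50 − 25²:  R² = (625 + -425) / 50 = 4
R = √4 = 2  ⇒  r_B = 2 − 1 = 1

rB=1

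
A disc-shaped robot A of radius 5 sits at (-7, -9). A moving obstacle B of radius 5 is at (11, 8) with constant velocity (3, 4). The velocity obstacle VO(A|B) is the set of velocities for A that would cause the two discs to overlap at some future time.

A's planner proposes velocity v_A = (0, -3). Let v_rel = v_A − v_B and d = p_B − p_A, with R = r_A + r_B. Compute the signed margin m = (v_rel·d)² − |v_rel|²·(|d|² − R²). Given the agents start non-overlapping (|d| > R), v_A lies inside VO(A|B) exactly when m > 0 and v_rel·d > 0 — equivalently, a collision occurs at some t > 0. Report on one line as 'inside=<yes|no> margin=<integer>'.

d = (18, 17),  |d|² = 613;  R = 5+5 = 10,  c = 613−10² = 513
v_rel = (-3, -7),  |v_rel|² = 58;  v_rel·d = (-3)·(18) + (-7)·(17) = -173
58·t² + 346·t + 513 = 0  ⇒  m = (-173)² − 58·513 = 175
m = 175 > 0,  v_rel·d = -173 < 0  ⇒  outside

inside=no margin=175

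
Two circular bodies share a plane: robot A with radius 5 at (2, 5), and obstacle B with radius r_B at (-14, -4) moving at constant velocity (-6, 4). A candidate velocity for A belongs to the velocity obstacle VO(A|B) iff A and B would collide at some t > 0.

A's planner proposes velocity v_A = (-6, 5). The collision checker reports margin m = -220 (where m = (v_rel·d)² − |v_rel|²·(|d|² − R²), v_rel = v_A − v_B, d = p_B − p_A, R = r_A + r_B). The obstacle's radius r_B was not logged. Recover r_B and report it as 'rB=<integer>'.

m = -220
d = (-16, -9);  v_rel = (0, 1),  |v_rel|² = 1
v_rel×d = (0)·(-9) − (1)·(-16) = 16
since m = R²·1 − 16²:  R² = (256 + -220) / 1 = 36
R = √36 = 6  ⇒  r_B = 6 − 5 = 1

rB=1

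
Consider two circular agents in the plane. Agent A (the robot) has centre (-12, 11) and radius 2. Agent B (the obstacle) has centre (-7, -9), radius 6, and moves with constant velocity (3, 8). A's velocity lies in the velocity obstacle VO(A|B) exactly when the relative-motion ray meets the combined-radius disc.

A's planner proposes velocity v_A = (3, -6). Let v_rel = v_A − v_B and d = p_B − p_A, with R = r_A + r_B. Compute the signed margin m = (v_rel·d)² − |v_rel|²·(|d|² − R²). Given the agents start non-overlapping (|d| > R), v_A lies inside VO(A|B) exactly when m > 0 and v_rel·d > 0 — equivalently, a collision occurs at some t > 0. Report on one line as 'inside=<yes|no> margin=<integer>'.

d = (5, -20),  |d|² = 425;  R = 2+6 = 8,  c = 425−8² = 361
v_rel = (0, -14),  |v_rel|² = 196;  v_rel·d = (0)·(5) + (-14)·(-20) = 280
196·t² − 560·t + 361 = 0  ⇒  m = 280² − 196·361 = 7644
m = 7644 > 0,  v_rel·d = 280 > 0  ⇒  inside

inside=yes margin=7644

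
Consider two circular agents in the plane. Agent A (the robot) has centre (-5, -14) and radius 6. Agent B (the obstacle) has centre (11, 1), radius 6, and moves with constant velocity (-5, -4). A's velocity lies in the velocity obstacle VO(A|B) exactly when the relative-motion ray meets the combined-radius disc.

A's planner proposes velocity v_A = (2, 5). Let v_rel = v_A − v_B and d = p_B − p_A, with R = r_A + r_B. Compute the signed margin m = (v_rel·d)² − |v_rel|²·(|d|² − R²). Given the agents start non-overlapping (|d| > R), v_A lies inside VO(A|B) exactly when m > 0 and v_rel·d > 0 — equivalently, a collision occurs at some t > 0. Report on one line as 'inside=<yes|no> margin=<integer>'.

d = (16, 15),  |d|² = 481;  R = 6+6 = 12,  c = 481−12² = 337
v_rel = (7, 9),  |v_rel|² = 130;  v_rel·d = (7)·(16) + (9)·(15) = 247
130·t² − 494·t + 337 = 0  ⇒  m = 247² − 130·337 = 17199
m = 17199 > 0,  v_rel·d = 247 > 0  ⇒  inside

inside=yes margin=17199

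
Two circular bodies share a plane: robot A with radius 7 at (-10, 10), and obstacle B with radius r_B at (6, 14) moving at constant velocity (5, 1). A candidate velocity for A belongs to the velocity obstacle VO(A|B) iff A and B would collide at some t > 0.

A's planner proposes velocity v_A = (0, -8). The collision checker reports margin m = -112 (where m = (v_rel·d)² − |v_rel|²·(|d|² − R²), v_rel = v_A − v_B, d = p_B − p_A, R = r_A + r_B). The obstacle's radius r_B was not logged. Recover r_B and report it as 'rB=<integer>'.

m = -112
d = (16, 4);  v_rel = (-5, -9),  |v_rel|² = 106
v_rel×d = (-5)·(4) − (-9)·(16) = 124
since m = R²·106 − 124²:  R² = (15376 + -112) / 106 = 144
R = √144 = 12  ⇒  r_B = 12 − 7 = 5

rB=5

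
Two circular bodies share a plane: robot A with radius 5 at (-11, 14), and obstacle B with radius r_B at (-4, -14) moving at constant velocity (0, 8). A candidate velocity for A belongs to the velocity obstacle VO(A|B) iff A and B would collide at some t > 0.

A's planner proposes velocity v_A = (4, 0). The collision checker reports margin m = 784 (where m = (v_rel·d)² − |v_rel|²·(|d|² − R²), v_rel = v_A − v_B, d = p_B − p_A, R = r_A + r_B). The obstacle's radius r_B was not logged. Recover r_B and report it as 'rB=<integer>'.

m = 784
d = (7, -28);  v_rel = (4, -8),  |v_rel|² = 80
v_rel×d = (4)·(-28) − (-8)·(7) = -56
since m = R²·80 − (-56)²:  R² = (3136 + 784) / 80 = 49
R = √49 = 7  ⇒  r_B = 7 − 5 = 2

rB=2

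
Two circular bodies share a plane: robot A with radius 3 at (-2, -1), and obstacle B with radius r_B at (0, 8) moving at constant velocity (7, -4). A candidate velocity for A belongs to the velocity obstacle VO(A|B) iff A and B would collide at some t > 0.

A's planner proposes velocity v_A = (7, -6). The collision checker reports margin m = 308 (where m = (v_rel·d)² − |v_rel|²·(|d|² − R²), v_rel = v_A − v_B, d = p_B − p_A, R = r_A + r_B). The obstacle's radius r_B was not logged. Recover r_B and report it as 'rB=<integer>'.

m = 308
d = (2, 9);  v_rel = (0, -2),  |v_rel|² = 4
v_rel×d = (0)·(9) − (-2)·(2) = 4
since m = R²·4 − 4²:  R² = (16 + 308) / 4 = 81
R = √81 = 9  ⇒  r_B = 9 − 3 = 6

rB=6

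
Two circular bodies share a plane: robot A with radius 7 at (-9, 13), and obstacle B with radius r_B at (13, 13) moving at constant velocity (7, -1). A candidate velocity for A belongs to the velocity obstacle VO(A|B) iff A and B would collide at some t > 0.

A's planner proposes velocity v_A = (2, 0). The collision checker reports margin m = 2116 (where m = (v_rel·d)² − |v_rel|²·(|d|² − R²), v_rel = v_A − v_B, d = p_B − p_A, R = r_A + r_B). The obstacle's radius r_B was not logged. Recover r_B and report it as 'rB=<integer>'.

m = 2116
d = (22, 0);  v_rel = (-5, 1),  |v_rel|² = 26
v_rel×d = (-5)·(0) − (1)·(22) = -22
since m = R²·26 − (-22)²:  R² = (484 + 2116) / 26 = 100
R = √100 = 10  ⇒  r_B = 10 − 7 = 3

rB=3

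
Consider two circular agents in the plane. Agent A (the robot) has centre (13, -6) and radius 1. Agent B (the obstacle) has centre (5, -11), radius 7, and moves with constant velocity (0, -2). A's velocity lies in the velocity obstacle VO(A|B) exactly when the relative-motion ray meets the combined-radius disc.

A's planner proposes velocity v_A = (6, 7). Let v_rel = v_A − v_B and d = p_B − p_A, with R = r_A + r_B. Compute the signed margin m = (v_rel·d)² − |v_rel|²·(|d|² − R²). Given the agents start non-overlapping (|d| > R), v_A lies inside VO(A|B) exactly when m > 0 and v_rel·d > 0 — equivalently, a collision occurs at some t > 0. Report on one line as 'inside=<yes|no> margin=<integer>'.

d = (-8, -5),  |d|² = 89;  R = 1+7 = 8,  c = 89−8² = 25
v_rel = (6, 9),  |v_rel|² = 117;  v_rel·d = (6)·(-8) + (9)·(-5) = -93
117·t² + 186·t + 25 = 0  ⇒  m = (-93)² − 117·25 = 5724
m = 5724 > 0,  v_rel·d = -93 < 0  ⇒  outside

inside=no margin=5724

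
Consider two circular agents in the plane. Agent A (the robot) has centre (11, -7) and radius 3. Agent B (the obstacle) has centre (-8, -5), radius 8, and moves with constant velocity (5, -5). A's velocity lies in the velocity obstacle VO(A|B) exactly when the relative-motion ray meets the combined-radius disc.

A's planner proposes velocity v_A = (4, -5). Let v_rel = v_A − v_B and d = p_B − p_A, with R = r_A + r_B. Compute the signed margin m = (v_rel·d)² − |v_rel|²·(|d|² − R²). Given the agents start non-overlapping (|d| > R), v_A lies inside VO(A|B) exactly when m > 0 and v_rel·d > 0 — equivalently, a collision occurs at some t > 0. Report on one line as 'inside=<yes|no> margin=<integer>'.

d = (-19, 2),  |d|² = 365;  R = 3+8 = 11,  c = 365−11² = 244
v_rel = (-1, 0),  |v_rel|² = 1;  v_rel·d = (-1)·(-19) + (0)·(2) = 19
1·t² − 38·t + 244 = 0  ⇒  m = 19² − 1·244 = 117
m = 117 > 0,  v_rel·d = 19 > 0  ⇒  inside

inside=yes margin=117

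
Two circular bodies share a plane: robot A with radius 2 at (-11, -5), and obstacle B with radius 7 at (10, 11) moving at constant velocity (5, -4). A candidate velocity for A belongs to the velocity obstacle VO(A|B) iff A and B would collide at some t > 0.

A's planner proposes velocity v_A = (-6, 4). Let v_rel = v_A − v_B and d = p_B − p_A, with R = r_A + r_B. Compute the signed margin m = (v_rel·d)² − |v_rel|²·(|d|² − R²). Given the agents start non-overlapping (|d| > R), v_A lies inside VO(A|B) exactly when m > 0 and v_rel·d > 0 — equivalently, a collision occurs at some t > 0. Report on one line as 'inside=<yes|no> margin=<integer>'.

d = (21, 16),  |d|² = 697;  R = 2+7 = 9,  c = 697−9² = 616
v_rel = (-11, 8),  |v_rel|² = 185;  v_rel·d = (-11)·(21) + (8)·(16) = -103
185·t² + 206·t + 616 = 0  ⇒  m = (-103)² − 185·616 = -103351
m = -103351 < 0,  v_rel·d = -103 < 0  ⇒  outside

inside=no margin=-103351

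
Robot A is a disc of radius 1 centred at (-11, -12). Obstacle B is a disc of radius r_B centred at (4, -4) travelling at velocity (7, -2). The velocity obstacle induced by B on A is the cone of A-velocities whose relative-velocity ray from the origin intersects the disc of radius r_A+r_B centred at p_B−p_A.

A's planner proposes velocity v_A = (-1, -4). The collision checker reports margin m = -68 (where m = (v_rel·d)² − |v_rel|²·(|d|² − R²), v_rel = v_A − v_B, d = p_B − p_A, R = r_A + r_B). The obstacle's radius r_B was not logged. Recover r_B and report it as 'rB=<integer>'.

m = -68
d = (15, 8);  v_rel = (-8, -2),  |v_rel|² = 68
v_rel×d = (-8)·(8) − (-2)·(15) = -34
since m = R²·68 − (-34)²:  R² = (1156 + -68) / 68 = 16
R = √16 = 4  ⇒  r_B = 4 − 1 = 3

rB=3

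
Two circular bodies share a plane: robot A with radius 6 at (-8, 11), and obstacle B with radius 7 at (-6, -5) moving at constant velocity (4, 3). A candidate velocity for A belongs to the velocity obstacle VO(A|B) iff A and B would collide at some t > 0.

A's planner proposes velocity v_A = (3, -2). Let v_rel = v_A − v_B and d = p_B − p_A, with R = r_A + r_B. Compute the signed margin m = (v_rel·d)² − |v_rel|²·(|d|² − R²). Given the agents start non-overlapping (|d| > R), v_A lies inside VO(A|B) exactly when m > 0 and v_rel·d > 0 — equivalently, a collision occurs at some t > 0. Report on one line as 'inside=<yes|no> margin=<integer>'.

d = (2, -16),  |d|² = 260;  R = 6+7 = 13,  c = 260−13² = 91
v_rel = (-1, -5),  |v_rel|² = 26;  v_rel·d = (-1)·(2) + (-5)·(-16) = 78
26·t² − 156·t + 91 = 0  ⇒  m = 78² − 26·91 = 3718
m = 3718 > 0,  v_rel·d = 78 > 0  ⇒  inside

inside=yes margin=3718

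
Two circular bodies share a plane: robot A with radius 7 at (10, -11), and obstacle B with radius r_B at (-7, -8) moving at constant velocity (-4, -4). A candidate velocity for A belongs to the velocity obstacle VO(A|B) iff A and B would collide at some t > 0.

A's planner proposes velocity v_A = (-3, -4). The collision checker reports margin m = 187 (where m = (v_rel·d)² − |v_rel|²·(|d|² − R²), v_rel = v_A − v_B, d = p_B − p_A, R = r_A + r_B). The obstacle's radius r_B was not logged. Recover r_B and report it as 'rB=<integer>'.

m = 187
d = (-17, 3);  v_rel = (1, 0),  |v_rel|² = 1
v_rel×d = (1)·(3) − (0)·(-17) = 3
since m = R²·1 − 3²:  R² = (9 + 187) / 1 = 196
R = √196 = 14  ⇒  r_B = 14 − 7 = 7

rB=7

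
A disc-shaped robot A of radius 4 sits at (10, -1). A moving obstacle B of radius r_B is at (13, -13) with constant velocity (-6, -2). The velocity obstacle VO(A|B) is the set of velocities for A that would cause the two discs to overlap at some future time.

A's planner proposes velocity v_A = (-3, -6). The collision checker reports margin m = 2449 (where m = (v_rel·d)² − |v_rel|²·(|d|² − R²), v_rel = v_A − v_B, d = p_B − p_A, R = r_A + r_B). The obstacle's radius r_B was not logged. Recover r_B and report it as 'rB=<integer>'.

m = 2449
d = (3, -12);  v_rel = (3, -4),  |v_rel|² = 25
v_rel×d = (3)·(-12) − (-4)·(3) = -24
since m = R²·25 − (-24)²:  R² = (576 + 2449) / 25 = 121
R = √121 = 11  ⇒  r_B = 11 − 4 = 7

rB=7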